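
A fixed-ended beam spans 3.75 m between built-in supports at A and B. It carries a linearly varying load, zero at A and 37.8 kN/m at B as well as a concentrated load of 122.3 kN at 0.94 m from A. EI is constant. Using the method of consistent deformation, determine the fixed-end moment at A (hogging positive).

M_A = 82.27 kN·m

Release both end moments; the primary structure is a simply-supported span AB with redundants M_A and M_B.
On the primary (simply-supported) span, the end slopes from the loading are:
  at A: triangular load, peak 37.8: 7w₀L³/(360EI) = 38.76/EI
  at B: triangular load, peak 37.8: w₀L³/(45EI) = 44.3/EI
  at A: point load 122.3 at a = 0.94: Pab(L + b)/(6LEI) = 94.19/EI
  at B: point load 122.3 at a = 0.94: Pab(L + a)/(6LEI) = 67.34/EI
  θ_A0 = 132.9/EI,  θ_B0 = 111.6/EI
Flexibility coefficients: a unit moment at one end gives L/(3EI) there and L/(6EI) at the far end, so f₁₁ = f₂₂ = 1.25/EI and f₁₂ = f₂₁ = 0.625/EI.
Compatibility — zero rotation at each built-in end:
  1.25 M_A + 0.625 M_B = 132.9
  0.625 M_A + 1.25 M_B = 111.6
Solving the pair gives M_A = 82.27 kN·m and M_B = 48.17 kN·m (hogging).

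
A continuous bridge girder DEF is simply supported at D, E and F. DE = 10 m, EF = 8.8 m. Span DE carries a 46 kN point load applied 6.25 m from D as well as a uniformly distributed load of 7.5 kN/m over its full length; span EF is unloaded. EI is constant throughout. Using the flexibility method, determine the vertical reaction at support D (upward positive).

R_D = 45.1 kN

Release continuity at E by inserting a hinge; the redundant is the internal moment M_E. The primary structure is two simply-supported spans DE and EF.
Rotations at E on the released spans (each span's end-slope, ×1/EI):
  span DE: point load 46 at a = 6.25: Pab(L + a)/(6LEI) = 292/EI
  span DE: UDL 7.5: wL³/(24EI) = 312.5/EI
  relative rotation θ_0 = (604.5 + 0)/EI = 604.5/EI
A unit hogging moment at E produces rotation L₁/(3EI) + L₂/(3EI) = 6.267/EI.
Slope continuity at E: θ_0 = M_E·6.267/EI, so M_E = 604.5/6.267 = 96.46 kN·m (hogging).
Span DE, ΣM about D with M_E applied at E: R_E^{DE}·10 = 662.5 + 96.46, so R_E^{DE} = 75.9 kN and R_D = 121 − 75.9 = 45.1 kN.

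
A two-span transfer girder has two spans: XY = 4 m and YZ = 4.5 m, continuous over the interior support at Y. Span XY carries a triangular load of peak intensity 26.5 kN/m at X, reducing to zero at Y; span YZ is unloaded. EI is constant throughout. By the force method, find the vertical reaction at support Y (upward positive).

R_Y = 23.16 kN

Release continuity at Y by inserting a hinge; the redundant is the internal moment M_Y. The primary structure is two simply-supported spans XY and YZ.
Discontinuity in slope at Y on the released structure — sum the simple-span end rotations:
  span XY: triangular load, peak 26.5: 7w₀L³/(360EI) = 32.98/EI
  relative rotation θ_0 = (32.98 + 0)/EI = 32.98/EI
A unit hogging moment at Y produces rotation L₁/(3EI) + L₂/(3EI) = 2.833/EI.
Compatibility: M_Y·(L₁+L₂)/(3EI) = θ_0, giving M_Y = 11.64 kN·m (hogging).
Span XY, ΣM about X with M_Y applied at Y: R_Y^{XY}·4 = 70.67 + 11.64, so R_Y^{XY} = 20.58 kN and R_X = 53 − 20.58 = 32.42 kN.
Span YZ, ΣM about Z: R_Y^{YZ}·4.5 = 0 + 11.64, so R_Y^{YZ} = 2.586 kN and R_Z = 0 − 2.586 = -2.586 kN.
R_Y = 20.58 + 2.586 = 23.16 kN.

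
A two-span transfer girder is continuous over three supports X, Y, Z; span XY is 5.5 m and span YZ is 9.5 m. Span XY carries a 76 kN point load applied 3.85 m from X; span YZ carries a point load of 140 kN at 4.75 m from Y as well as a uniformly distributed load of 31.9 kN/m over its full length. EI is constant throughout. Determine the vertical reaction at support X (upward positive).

Take M_Y as the redundant. Released structure: two simple spans XY and YZ with a hinge at Y.
End slopes at the hinge Y, treating each span as simply supported:
  span XY: point load 76 at a = 3.85: Pab(L + a)/(6LEI) = 136.8/EI
  span YZ: point load 140 at a = 4.75: Pab(L + b)/(6LEI) = 789.7/EI
  span YZ: UDL 31.9: wL³/(24EI) = 1140/EI
  relative rotation θ_0 = (136.8 + 1929)/EI = 2066/EI
A unit hogging moment at Y produces rotation L₁/(3EI) + L₂/(3EI) = 5/EI.
Slope continuity at Y: θ_0 = M_Y·5/EI, so M_Y = 2066/5 = 413.2 kN·m (hogging).
Span XY, ΣM about X with M_Y applied at Y: R_Y^{XY}·5.5 = 292.6 + 413.2, so R_Y^{XY} = 128.3 kN and R_X = 76 − 128.3 = -52.33 kN.

R_X = -52.33 kN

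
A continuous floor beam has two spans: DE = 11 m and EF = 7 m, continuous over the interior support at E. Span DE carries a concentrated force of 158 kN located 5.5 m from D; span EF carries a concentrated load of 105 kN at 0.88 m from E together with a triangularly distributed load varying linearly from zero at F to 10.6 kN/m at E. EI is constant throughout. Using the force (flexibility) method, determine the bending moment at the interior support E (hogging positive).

Take M_E as the redundant. Released structure: two simple spans DE and EF with a hinge at E.
Discontinuity in slope at E on the released structure — sum the simple-span end rotations:
  span DE: point load 158 at a = 5.5: Pab(L + a)/(6LEI) = 1195/EI
  span EF: point load 105 at a = 0.88: Pab(L + b)/(6LEI) = 176.6/EI
  span EF: triangular load, peak 10.6: w₀L³/(45EI) = 80.8/EI
  relative rotation θ_0 = (1195 + 257.4)/EI = 1452/EI
A unit hogging moment at E produces rotation L₁/(3EI) + L₂/(3EI) = 6/EI.
Compatibility: M_E·(L₁+L₂)/(3EI) = θ_0, giving M_E = 242.1 kN·m (hogging).

M_E = 242.1 kN·m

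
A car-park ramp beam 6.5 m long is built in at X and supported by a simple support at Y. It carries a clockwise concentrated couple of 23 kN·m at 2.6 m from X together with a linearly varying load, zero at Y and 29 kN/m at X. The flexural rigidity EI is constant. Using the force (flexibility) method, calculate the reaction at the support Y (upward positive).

Choose R_Y as the redundant. The primary structure is the cantilever fixed at X.
Primary-structure tip deflection at Y by superposition:
  clockwise couple 23 at a = 2.6: M₀a(2L − a)/(2EI) = 311/EI
  triangular load, peak 29 at the fixed end: w₀L⁴/(30EI) = 1726/EI
  δ_0 = 2037/EI
Flexibility coefficient — unit upward force at Y: δ_{YY} = L³/(3EI) = 91.54/EI.
Compatibility at Y: δ_0 − R_Y·δ_{YY} = 0, so R_Y = 2037/91.54 = 22.25 kN.

R_Y = 22.25 kN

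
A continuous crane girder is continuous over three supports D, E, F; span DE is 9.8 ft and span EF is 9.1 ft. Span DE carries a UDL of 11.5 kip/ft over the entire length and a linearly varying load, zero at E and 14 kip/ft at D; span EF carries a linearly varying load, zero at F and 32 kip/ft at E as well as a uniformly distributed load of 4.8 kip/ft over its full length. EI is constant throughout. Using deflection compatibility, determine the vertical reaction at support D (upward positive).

R_D = 79.51 kip

Release continuity at E by inserting a hinge; the redundant is the internal moment M_E. The primary structure is two simply-supported spans DE and EF.
End slopes at the hinge E, treating each span as simply supported:
  span DE: UDL 11.5: wL³/(24EI) = 451/EI
  span DE: triangular load, peak 14: 7w₀L³/(360EI) = 256.2/EI
  span EF: triangular load, peak 32: w₀L³/(45EI) = 535.9/EI
  span EF: UDL 4.8: wL³/(24EI) = 150.7/EI
  relative rotation θ_0 = (707.2 + 686.6)/EI = 1394/EI
A unit hogging moment at E produces rotation L₁/(3EI) + L₂/(3EI) = 6.3/EI.
Slope continuity at E: θ_0 = M_E·6.3/EI, so M_E = 1394/6.3 = 221.2 kip·ft (hogging).
Span DE, ΣM about D with M_E applied at E: R_E^{DE}·9.8 = 776.3 + 221.2, so R_E^{DE} = 101.8 kip and R_D = 181.3 − 101.8 = 79.51 kip.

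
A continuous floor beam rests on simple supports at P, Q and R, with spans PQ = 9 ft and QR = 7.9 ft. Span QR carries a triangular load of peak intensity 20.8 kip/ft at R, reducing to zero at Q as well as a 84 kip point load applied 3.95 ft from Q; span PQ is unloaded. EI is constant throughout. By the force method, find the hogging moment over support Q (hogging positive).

M_Q = 93.56 kip·ft

Insert a hinge at Q; M_Q is the redundant, and each span becomes simply supported.
Rotations at Q on the released spans (each span's end-slope, ×1/EI):
  span QR: triangular load, peak 20.8: 7w₀L³/(360EI) = 199.4/EI
  span QR: point load 84 at a = 3.95: Pab(L + b)/(6LEI) = 327.7/EI
  relative rotation θ_0 = (0 + 527.1)/EI = 527.1/EI
A unit hogging moment at Q produces rotation L₁/(3EI) + L₂/(3EI) = 5.633/EI.
Slope continuity at Q: θ_0 = M_Q·5.633/EI, so M_Q = 527.1/5.633 = 93.56 kip·ft (hogging).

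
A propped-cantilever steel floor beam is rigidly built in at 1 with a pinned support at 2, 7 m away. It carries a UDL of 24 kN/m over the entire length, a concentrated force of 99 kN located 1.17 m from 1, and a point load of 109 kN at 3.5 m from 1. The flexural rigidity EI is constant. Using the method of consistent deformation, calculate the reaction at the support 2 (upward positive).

R_2 = 101 kN

Choose R_2 as the redundant. The primary structure is the cantilever fixed at 1.
Free-end deflection of the primary structure under the applied loading (downward +):
  UDL 24: wL⁴/(8EI) = 7203/EI
  point load 99 at a = 1.17: Pa²(3L − a)/(6EI) = 447.9/EI
  point load 109 at a = 3.5: Pa²(3L − a)/(6EI) = 3894/EI
  δ_0 = 11545/EI
Tip deflection under a unit load at 2: L³/(3EI) = 114.3/EI.
Compatibility at 2: δ_0 − R_2·δ_{22} = 0, so R_2 = 11545/114.3 = 101 kN.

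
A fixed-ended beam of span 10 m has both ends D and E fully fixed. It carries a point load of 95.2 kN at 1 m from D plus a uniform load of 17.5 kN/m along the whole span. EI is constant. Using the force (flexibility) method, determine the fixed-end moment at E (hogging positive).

Release both end moments; the primary structure is a simply-supported span DE with redundants M_D and M_E.
Simple-span end rotations at D and E under the given loads:
  at D: point load 95.2 at a = 1: Pab(L + b)/(6LEI) = 271.3/EI
  at E: point load 95.2 at a = 1: Pab(L + a)/(6LEI) = 157.1/EI
  at D: UDL 17.5: wL³/(24EI) = 729.2/EI
  at E: UDL 17.5: wL³/(24EI) = 729.2/EI
  θ_D0 = 1000/EI,  θ_E0 = 886.2/EI
Flexibility coefficients: a unit moment at one end gives L/(3EI) there and L/(6EI) at the far end, so f₁₁ = f₂₂ = 3.333/EI and f₁₂ = f₂₁ = 1.667/EI.
Compatibility — zero rotation at each built-in end:
  3.333 M_D + 1.667 M_E = 1000
  1.667 M_D + 3.333 M_E = 886.2
Solving the pair gives M_D = 222.9 kN·m and M_E = 154.4 kN·m (hogging).

M_E = 154.4 kN·m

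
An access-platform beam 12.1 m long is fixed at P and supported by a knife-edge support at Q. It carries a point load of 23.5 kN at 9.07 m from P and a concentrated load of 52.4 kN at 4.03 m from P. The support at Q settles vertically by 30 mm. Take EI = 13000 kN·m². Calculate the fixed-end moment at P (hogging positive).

M_P = 158.7 kN·m

Take the reaction at Q as the redundant and release it; the primary structure is a cantilever fixed at P.
Deflection at Q on the released cantilever, summing each load's contribution:
  point load 23.5 at a = 9.07: Pa²(3L − a)/(6EI) = 8774/EI
  point load 52.4 at a = 4.03: Pa²(3L − a)/(6EI) = 4577/EI
  δ_0 = 13351/EI
Tip deflection under a unit load at Q: L³/(3EI) = 590.5/EI.
With EI = 13000 kN·m²: δ_0 = 1.027 m and δ_{QQ} = 0.045425 m/kN.
Compatibility — the beam at Q must follow the support down by 0.03 m: δ_0 − R_Q·δ_{QQ} = 0.03, so R_Q = (1.027 − 0.03)/0.045425 = 21.95 kN.
Moment equilibrium about P: M_P = Σ(load moments about P) − R_Q·L = 424.3 − 21.95×12.1 = 158.7 kN·m.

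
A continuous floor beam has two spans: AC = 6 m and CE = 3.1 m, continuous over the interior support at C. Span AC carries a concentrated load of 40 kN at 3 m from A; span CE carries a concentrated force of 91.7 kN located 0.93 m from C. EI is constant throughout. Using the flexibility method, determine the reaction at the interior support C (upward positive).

Insert a hinge at C; M_C is the redundant, and each span becomes simply supported.
End slopes at the hinge C, treating each span as simply supported:
  span AC: point load 40 at a = 3: Pab(L + a)/(6LEI) = 90/EI
  span CE: point load 91.7 at a = 0.93: Pab(L + b)/(6LEI) = 52.43/EI
  relative rotation θ_0 = (90 + 52.43)/EI = 142.4/EI
A unit hogging moment at C produces rotation L₁/(3EI) + L₂/(3EI) = 3.033/EI.
Slope continuity at C: θ_0 = M_C·3.033/EI, so M_C = 142.4/3.033 = 46.96 kN·m (hogging).
Span AC, ΣM about A with M_C applied at C: R_C^{AC}·6 = 120 + 46.96, so R_C^{AC} = 27.83 kN and R_A = 40 − 27.83 = 12.17 kN.
Span CE, ΣM about E: R_C^{CE}·3.1 = 199 + 46.96, so R_C^{CE} = 79.34 kN and R_E = 91.7 − 79.34 = 12.36 kN.
R_C = 27.83 + 79.34 = 107.2 kN.

R_C = 107.2 kN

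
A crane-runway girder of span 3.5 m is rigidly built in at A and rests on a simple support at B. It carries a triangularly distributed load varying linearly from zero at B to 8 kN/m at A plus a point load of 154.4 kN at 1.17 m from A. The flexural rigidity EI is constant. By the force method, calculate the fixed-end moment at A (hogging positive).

M_A = 106.7 kN·m

Choose R_B as the redundant. The primary structure is the cantilever fixed at A.
Downward deflection at the released point B due to the loads:
  triangular load, peak 8 at the fixed end: w₀L⁴/(30EI) = 40.02/EI
  point load 154.4 at a = 1.17: Pa²(3L − a)/(6EI) = 328.7/EI
  δ_0 = 368.7/EI
Flexibility coefficient — unit upward force at B: δ_{BB} = L³/(3EI) = 14.29/EI.
Compatibility at B: δ_0 − R_B·δ_{BB} = 0, so R_B = 368.7/14.29 = 25.8 kN.
Moment equilibrium about A: M_A = Σ(load moments about A) − R_B·L = 197 − 25.8×3.5 = 106.7 kN·m.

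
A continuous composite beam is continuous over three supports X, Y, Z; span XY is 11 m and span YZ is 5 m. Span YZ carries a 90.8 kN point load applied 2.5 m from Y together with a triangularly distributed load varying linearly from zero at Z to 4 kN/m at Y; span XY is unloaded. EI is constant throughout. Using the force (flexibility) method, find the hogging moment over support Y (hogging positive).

M_Y = 28.68 kN·m

Release continuity at Y by inserting a hinge; the redundant is the internal moment M_Y. The primary structure is two simply-supported spans XY and YZ.
Discontinuity in slope at Y on the released structure — sum the simple-span end rotations:
  span YZ: point load 90.8 at a = 2.5: Pab(L + b)/(6LEI) = 141.9/EI
  span YZ: triangular load, peak 4: w₀L³/(45EI) = 11.11/EI
  relative rotation θ_0 = (0 + 153)/EI = 153/EI
A unit hogging moment at Y produces rotation L₁/(3EI) + L₂/(3EI) = 5.333/EI.
Compatibility: M_Y·(L₁+L₂)/(3EI) = θ_0, giving M_Y = 28.68 kN·m (hogging).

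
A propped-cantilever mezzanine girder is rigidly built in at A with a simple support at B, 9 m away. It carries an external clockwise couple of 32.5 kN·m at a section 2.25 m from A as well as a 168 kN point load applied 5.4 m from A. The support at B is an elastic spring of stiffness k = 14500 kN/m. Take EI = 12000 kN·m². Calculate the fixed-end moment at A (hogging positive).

Release the roller at B. Primary structure: cantilever fixed at A.
Primary-structure tip deflection at B by superposition:
  clockwise couple 32.5 at a = 2.25: M₀a(2L − a)/(2EI) = 575.9/EI
  point load 168 at a = 5.4: Pa²(3L − a)/(6EI) = 17636/EI
  δ_0 = 18212/EI
Tip deflection under a unit load at B: L³/(3EI) = 243/EI.
With EI = 12000 kN·m²: δ_0 = 1.5177 m and δ_{BB} = 0.02025 m/kN.
Compatibility — the spring shortens by R_B/k under the reaction it provides: δ_0 − R_B·δ_{BB} = R_B/k. With 1/k = 0.000069 m/kN, R_B = δ_0 / (δ_{BB} + 1/k) = 1.5177 / (0.02025 + 0.000069) = 74.69 kN.
Moment equilibrium about A: M_A = Σ(load moments about A) − R_B·L = 939.7 − 74.69×9 = 267.5 kN·m.

M_A = 267.5 kN·m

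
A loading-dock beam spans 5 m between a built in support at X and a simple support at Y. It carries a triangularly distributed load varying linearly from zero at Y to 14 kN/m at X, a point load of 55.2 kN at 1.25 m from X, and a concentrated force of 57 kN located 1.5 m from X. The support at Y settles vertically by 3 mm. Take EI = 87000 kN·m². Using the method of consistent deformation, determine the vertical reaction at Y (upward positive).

Remove the prop at Y; the released (primary) structure is a cantilever built in at X.
Free-end deflection of the primary structure under the applied loading (downward +):
  triangular load, peak 14 at the fixed end: w₀L⁴/(30EI) = 291.7/EI
  point load 55.2 at a = 1.25: Pa²(3L − a)/(6EI) = 197.7/EI
  point load 57 at a = 1.5: Pa²(3L − a)/(6EI) = 288.6/EI
  δ_0 = 777.9/EI
Flexibility coefficient — unit upward force at Y: δ_{YY} = L³/(3EI) = 41.67/EI.
With EI = 87000 kN·m²: δ_0 = 0.008941 m and δ_{YY} = 0.000479 m/kN.
Compatibility — the beam at Y must follow the support down by 0.003 m: δ_0 − R_Y·δ_{YY} = 0.003, so R_Y = (0.008941 − 0.003)/0.000479 = 12.41 kN.

R_Y = 12.41 kN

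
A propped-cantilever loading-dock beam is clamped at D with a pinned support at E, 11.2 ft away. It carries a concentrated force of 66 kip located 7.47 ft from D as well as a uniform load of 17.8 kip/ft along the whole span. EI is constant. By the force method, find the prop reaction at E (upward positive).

Take the reaction at E as the redundant and release it; the primary structure is a cantilever fixed at D.
Downward deflection at the released point E due to the loads:
  point load 66 at a = 7.47: Pa²(3L − a)/(6EI) = 16039/EI
  UDL 17.8: wL⁴/(8EI) = 35011/EI
  δ_0 = 51050/EI
Flexibility coefficient — unit upward force at E: δ_{EE} = L³/(3EI) = 468.3/EI.
The prop prevents deflection at E: R_E = δ_0/δ_{EE} = 51050/468.3 = 109 kip.

R_E = 109 kip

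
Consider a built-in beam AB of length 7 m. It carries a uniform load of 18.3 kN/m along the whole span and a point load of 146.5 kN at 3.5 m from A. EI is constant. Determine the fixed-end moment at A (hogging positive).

Take the two fixed-end moments M_A, M_B as redundants; the released structure is the simple span AB.
End rotations of the released simple span under the applied load (×1/EI):
  at A: UDL 18.3: wL³/(24EI) = 261.5/EI
  at B: UDL 18.3: wL³/(24EI) = 261.5/EI
  at A: point load 146.5 at a = 3.5: Pab(L + b)/(6LEI) = 448.7/EI
  at B: point load 146.5 at a = 3.5: Pab(L + a)/(6LEI) = 448.7/EI
  θ_A0 = 710.2/EI,  θ_B0 = 710.2/EI
Flexibility coefficients: a unit moment at one end gives L/(3EI) there and L/(6EI) at the far end, so f₁₁ = f₂₂ = 2.333/EI and f₁₂ = f₂₁ = 1.167/EI.
Compatibility — zero rotation at each built-in end:
  2.333 M_A + 1.167 M_B = 710.2
  1.167 M_A + 2.333 M_B = 710.2
Solving the pair gives M_A = 202.9 kN·m and M_B = 202.9 kN·m (hogging).

M_A = 202.9 kN·m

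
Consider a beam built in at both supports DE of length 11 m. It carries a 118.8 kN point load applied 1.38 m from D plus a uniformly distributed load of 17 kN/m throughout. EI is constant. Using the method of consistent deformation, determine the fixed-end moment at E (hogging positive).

M_E = 189.4 kN·m

Release both end moments; the primary structure is a simply-supported span DE with redundants M_D and M_E.
End rotations of the released simple span under the applied load (×1/EI):
  at D: point load 118.8 at a = 1.38: Pab(L + b)/(6LEI) = 492.7/EI
  at E: point load 118.8 at a = 1.38: Pab(L + a)/(6LEI) = 295.8/EI
  at D: UDL 17: wL³/(24EI) = 942.8/EI
  at E: UDL 17: wL³/(24EI) = 942.8/EI
  θ_D0 = 1436/EI,  θ_E0 = 1239/EI
Flexibility coefficients: a unit moment at one end gives L/(3EI) there and L/(6EI) at the far end, so f₁₁ = f₂₂ = 3.667/EI and f₁₂ = f₂₁ = 1.833/EI.
Compatibility — zero rotation at each built-in end:
  3.667 M_D + 1.833 M_E = 1436
  1.833 M_D + 3.667 M_E = 1239
Solving the pair gives M_D = 296.8 kN·m and M_E = 189.4 kN·m (hogging).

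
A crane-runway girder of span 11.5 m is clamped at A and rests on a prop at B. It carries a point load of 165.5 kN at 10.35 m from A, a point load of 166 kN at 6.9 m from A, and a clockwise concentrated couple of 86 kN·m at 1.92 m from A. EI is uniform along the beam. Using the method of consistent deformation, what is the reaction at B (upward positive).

R_B = 215.9 kN

Remove the prop at B; the released (primary) structure is a cantilever built in at A.
Free-end deflection of the primary structure under the applied loading (downward +):
  point load 165.5 at a = 10.35: Pa²(3L − a)/(6EI) = 71358/EI
  point load 166 at a = 6.9: Pa²(3L − a)/(6EI) = 36355/EI
  clockwise couple 86 at a = 1.92: M₀a(2L − a)/(2EI) = 1740/EI
  δ_0 = 109454/EI
Tip deflection under a unit load at B: L³/(3EI) = 507/EI.
Compatibility at B: δ_0 − R_B·δ_{BB} = 0, so R_B = 109454/507 = 215.9 kN.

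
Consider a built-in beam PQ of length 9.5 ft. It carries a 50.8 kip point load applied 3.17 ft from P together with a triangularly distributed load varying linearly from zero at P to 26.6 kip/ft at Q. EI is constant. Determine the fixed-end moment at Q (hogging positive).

Release both end moments; the primary structure is a simply-supported span PQ with redundants M_P and M_Q.
On the primary (simply-supported) span, the end slopes from the loading are:
  at P: point load 50.8 at a = 3.17: Pab(L + b)/(6LEI) = 283.1/EI
  at Q: point load 50.8 at a = 3.17: Pab(L + a)/(6LEI) = 226.6/EI
  at P: triangular load, peak 26.6: 7w₀L³/(360EI) = 443.5/EI
  at Q: triangular load, peak 26.6: w₀L³/(45EI) = 506.8/EI
  θ_P0 = 726.5/EI,  θ_Q0 = 733.4/EI
Flexibility coefficients: a unit moment at one end gives L/(3EI) there and L/(6EI) at the far end, so f₁₁ = f₂₂ = 3.167/EI and f₁₂ = f₂₁ = 1.583/EI.
Compatibility — zero rotation at each built-in end:
  3.167 M_P + 1.583 M_Q = 726.5
  1.583 M_P + 3.167 M_Q = 733.4
Solving the pair gives M_P = 151.5 kip·ft and M_Q = 155.8 kip·ft (hogging).

M_Q = 155.8 kip·ft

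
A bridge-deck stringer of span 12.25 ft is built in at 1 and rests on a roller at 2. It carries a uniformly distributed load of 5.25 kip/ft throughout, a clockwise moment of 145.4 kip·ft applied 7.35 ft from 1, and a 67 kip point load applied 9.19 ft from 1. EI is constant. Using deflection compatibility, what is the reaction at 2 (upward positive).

R_2 = 81.49 kip

Take the reaction at 2 as the redundant and release it; the primary structure is a cantilever fixed at 1.
Free-end deflection of the primary structure under the applied loading (downward +):
  UDL 5.25: wL⁴/(8EI) = 14778/EI
  clockwise couple 145.4 at a = 7.35: M₀a(2L − a)/(2EI) = 9164/EI
  point load 67 at a = 9.19: Pa²(3L − a)/(6EI) = 25992/EI
  δ_0 = 49934/EI
Tip deflection under a unit load at 2: L³/(3EI) = 612.8/EI.
The prop prevents deflection at 2: R_2 = δ_0/δ_{22} = 49934/612.8 = 81.49 kip.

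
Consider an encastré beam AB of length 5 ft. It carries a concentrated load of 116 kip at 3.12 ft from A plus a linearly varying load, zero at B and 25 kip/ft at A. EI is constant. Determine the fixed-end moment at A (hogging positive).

Take the two fixed-end moments M_A, M_B as redundants; the released structure is the simple span AB.
Simple-span end rotations at A and B under the given loads:
  at A: point load 116 at a = 3.12: Pab(L + b)/(6LEI) = 156/EI
  at B: point load 116 at a = 3.12: Pab(L + a)/(6LEI) = 184.2/EI
  at A: triangular load, peak 25: w₀L³/(45EI) = 69.44/EI
  at B: triangular load, peak 25: 7w₀L³/(360EI) = 60.76/EI
  θ_A0 = 225.5/EI,  θ_B0 = 244.9/EI
Flexibility coefficients: a unit moment at one end gives L/(3EI) there and L/(6EI) at the far end, so f₁₁ = f₂₂ = 1.667/EI and f₁₂ = f₂₁ = 0.8333/EI.
Compatibility — zero rotation at each built-in end:
  1.667 M_A + 0.8333 M_B = 225.5
  0.8333 M_A + 1.667 M_B = 244.9
Solving the pair gives M_A = 82.42 kip·ft and M_B = 105.7 kip·ft (hogging).

M_A = 82.42 kip·ft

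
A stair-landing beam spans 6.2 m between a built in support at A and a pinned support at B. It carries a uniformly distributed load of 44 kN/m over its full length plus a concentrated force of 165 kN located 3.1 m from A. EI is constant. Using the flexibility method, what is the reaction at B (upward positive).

R_B = 153.9 kN

Release the roller at B. Primary structure: cantilever fixed at A.
Free-end deflection of the primary structure under the applied loading (downward +):
  UDL 44: wL⁴/(8EI) = 8127/EI
  point load 165 at a = 3.1: Pa²(3L − a)/(6EI) = 4096/EI
  δ_0 = 12223/EI
Tip deflection under a unit load at B: L³/(3EI) = 79.44/EI.
Compatibility at B: δ_0 − R_B·δ_{BB} = 0, so R_B = 12223/79.44 = 153.9 kN.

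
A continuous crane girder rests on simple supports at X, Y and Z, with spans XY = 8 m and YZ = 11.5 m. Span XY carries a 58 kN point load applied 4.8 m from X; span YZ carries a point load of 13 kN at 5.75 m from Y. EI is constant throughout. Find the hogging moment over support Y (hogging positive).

M_Y = 53.08 kN·m

Take M_Y as the redundant. Released structure: two simple spans XY and YZ with a hinge at Y.
End slopes at the hinge Y, treating each span as simply supported:
  span XY: point load 58 at a = 4.8: Pab(L + a)/(6LEI) = 237.6/EI
  span YZ: point load 13 at a = 5.75: Pab(L + b)/(6LEI) = 107.5/EI
  relative rotation θ_0 = (237.6 + 107.5)/EI = 345/EI
A unit hogging moment at Y produces rotation L₁/(3EI) + L₂/(3EI) = 6.5/EI.
Slope continuity at Y: θ_0 = M_Y·6.5/EI, so M_Y = 345/6.5 = 53.08 kN·m (hogging).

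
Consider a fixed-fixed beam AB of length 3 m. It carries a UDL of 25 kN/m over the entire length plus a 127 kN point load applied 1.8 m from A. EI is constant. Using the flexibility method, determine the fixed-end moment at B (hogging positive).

M_B = 73.61 kN·m

Release both end moments; the primary structure is a simply-supported span AB with redundants M_A and M_B.
On the primary (simply-supported) span, the end slopes from the loading are:
  at A: UDL 25: wL³/(24EI) = 28.12/EI
  at B: UDL 25: wL³/(24EI) = 28.12/EI
  at A: point load 127 at a = 1.8: Pab(L + b)/(6LEI) = 64.01/EI
  at B: point load 127 at a = 1.8: Pab(L + a)/(6LEI) = 73.15/EI
  θ_A0 = 92.13/EI,  θ_B0 = 101.3/EI
Flexibility coefficients: a unit moment at one end gives L/(3EI) there and L/(6EI) at the far end, so f₁₁ = f₂₂ = 1/EI and f₁₂ = f₂₁ = 0.5/EI.
Compatibility — zero rotation at each built-in end:
  1 M_A + 0.5 M_B = 92.13
  0.5 M_A + 1 M_B = 101.3
Solving the pair gives M_A = 55.33 kN·m and M_B = 73.61 kN·m (hogging).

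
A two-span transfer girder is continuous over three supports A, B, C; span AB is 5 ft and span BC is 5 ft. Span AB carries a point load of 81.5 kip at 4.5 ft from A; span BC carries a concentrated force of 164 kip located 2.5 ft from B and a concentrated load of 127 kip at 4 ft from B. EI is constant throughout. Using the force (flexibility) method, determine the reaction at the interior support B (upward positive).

R_B = 230.7 kip

Insert a hinge at B; M_B is the redundant, and each span becomes simply supported.
Rotations at B on the released spans (each span's end-slope, ×1/EI):
  span AB: point load 81.5 at a = 4.5: Pab(L + a)/(6LEI) = 58.07/EI
  span BC: point load 164 at a = 2.5: Pab(L + b)/(6LEI) = 256.2/EI
  span BC: point load 127 at a = 4: Pab(L + b)/(6LEI) = 101.6/EI
  relative rotation θ_0 = (58.07 + 357.9)/EI = 415.9/EI
A unit hogging moment at B produces rotation L₁/(3EI) + L₂/(3EI) = 3.333/EI.
Compatibility: M_B·(L₁+L₂)/(3EI) = θ_0, giving M_B = 124.8 kip·ft (hogging).
Span AB, ΣM about A with M_B applied at B: R_B^{AB}·5 = 366.8 + 124.8, so R_B^{AB} = 98.31 kip and R_A = 81.5 − 98.31 = -16.81 kip.
Span BC, ΣM about C: R_B^{BC}·5 = 537 + 124.8, so R_B^{BC} = 132.4 kip and R_C = 291 − 132.4 = 158.6 kip.
R_B = 98.31 + 132.4 = 230.7 kip.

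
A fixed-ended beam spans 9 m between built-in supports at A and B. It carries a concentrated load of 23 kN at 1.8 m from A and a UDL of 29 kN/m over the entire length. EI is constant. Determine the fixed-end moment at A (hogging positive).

Take the two fixed-end moments M_A, M_B as redundants; the released structure is the simple span AB.
End rotations of the released simple span under the applied load (×1/EI):
  at A: point load 23 at a = 1.8: Pab(L + b)/(6LEI) = 89.42/EI
  at B: point load 23 at a = 1.8: Pab(L + a)/(6LEI) = 59.62/EI
  at A: UDL 29: wL³/(24EI) = 880.9/EI
  at B: UDL 29: wL³/(24EI) = 880.9/EI
  θ_A0 = 970.3/EI,  θ_B0 = 940.5/EI
Flexibility coefficients: a unit moment at one end gives L/(3EI) there and L/(6EI) at the far end, so f₁₁ = f₂₂ = 3/EI and f₁₂ = f₂₁ = 1.5/EI.
Compatibility — zero rotation at each built-in end:
  3 M_A + 1.5 M_B = 970.3
  1.5 M_A + 3 M_B = 940.5
Solving the pair gives M_A = 222.2 kN·m and M_B = 202.4 kN·m (hogging).

M_A = 222.2 kN·m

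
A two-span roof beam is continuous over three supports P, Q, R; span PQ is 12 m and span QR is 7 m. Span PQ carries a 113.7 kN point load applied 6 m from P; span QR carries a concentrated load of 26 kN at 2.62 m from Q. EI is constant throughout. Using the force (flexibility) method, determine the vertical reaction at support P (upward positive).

R_P = 42.32 kN

Release continuity at Q by inserting a hinge; the redundant is the internal moment M_Q. The primary structure is two simply-supported spans PQ and QR.
Rotations at Q on the released spans (each span's end-slope, ×1/EI):
  span PQ: point load 113.7 at a = 6: Pab(L + a)/(6LEI) = 1023/EI
  span QR: point load 26 at a = 2.62: Pab(L + b)/(6LEI) = 80.84/EI
  relative rotation θ_0 = (1023 + 80.84)/EI = 1104/EI
A unit hogging moment at Q produces rotation L₁/(3EI) + L₂/(3EI) = 6.333/EI.
Compatibility: M_Q·(L₁+L₂)/(3EI) = θ_0, giving M_Q = 174.3 kN·m (hogging).
Span PQ, ΣM about P with M_Q applied at Q: R_Q^{PQ}·12 = 682.2 + 174.3, so R_Q^{PQ} = 71.38 kN and R_P = 113.7 − 71.38 = 42.32 kN.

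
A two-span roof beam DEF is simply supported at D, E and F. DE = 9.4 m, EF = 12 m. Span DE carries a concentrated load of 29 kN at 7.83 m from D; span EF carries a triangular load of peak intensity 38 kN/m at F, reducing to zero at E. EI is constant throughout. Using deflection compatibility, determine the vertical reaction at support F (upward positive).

R_F = 135.8 kN

Take M_E as the redundant. Released structure: two simple spans DE and EF with a hinge at E.
Discontinuity in slope at E on the released structure — sum the simple-span end rotations:
  span DE: point load 29 at a = 7.83: Pab(L + a)/(6LEI) = 108.9/EI
  span EF: triangular load, peak 38: 7w₀L³/(360EI) = 1277/EI
  relative rotation θ_0 = (108.9 + 1277)/EI = 1386/EI
A unit hogging moment at E produces rotation L₁/(3EI) + L₂/(3EI) = 7.133/EI.
Compatibility: M_E·(L₁+L₂)/(3EI) = θ_0, giving M_E = 194.3 kN·m (hogging).
Span EF, ΣM about F: R_E^{EF}·12 = 912 + 194.3, so R_E^{EF} = 92.19 kN and R_F = 228 − 92.19 = 135.8 kN.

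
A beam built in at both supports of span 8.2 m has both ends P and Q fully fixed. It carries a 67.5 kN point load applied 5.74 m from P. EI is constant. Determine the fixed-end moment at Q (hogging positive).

Take the two fixed-end moments M_P, M_Q as redundants; the released structure is the simple span PQ.
Simple-span end rotations at P and Q under the given loads:
  at P: point load 67.5 at a = 5.74: Pab(L + b)/(6LEI) = 206.5/EI
  at Q: point load 67.5 at a = 5.74: Pab(L + a)/(6LEI) = 270.1/EI
  θ_P0 = 206.5/EI,  θ_Q0 = 270.1/EI
Flexibility coefficients: a unit moment at one end gives L/(3EI) there and L/(6EI) at the far end, so f₁₁ = f₂₂ = 2.733/EI and f₁₂ = f₂₁ = 1.367/EI.
Compatibility — zero rotation at each built-in end:
  2.733 M_P + 1.367 M_Q = 206.5
  1.367 M_P + 2.733 M_Q = 270.1
Solving the pair gives M_P = 34.87 kN·m and M_Q = 81.36 kN·m (hogging).

M_Q = 81.36 kN·m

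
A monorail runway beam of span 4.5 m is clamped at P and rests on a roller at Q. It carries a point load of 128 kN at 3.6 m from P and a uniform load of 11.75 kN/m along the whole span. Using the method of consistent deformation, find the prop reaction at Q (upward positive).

R_Q = 109.9 kN

Take the reaction at Q as the redundant and release it; the primary structure is a cantilever fixed at P.
Primary-structure tip deflection at Q by superposition:
  point load 128 at a = 3.6: Pa²(3L − a)/(6EI) = 2737/EI
  UDL 11.75: wL⁴/(8EI) = 602.3/EI
  δ_0 = 3339/EI
Flexibility coefficient — unit upward force at Q: δ_{QQ} = L³/(3EI) = 30.38/EI.
Compatibility at Q: δ_0 − R_Q·δ_{QQ} = 0, so R_Q = 3339/30.38 = 109.9 kN.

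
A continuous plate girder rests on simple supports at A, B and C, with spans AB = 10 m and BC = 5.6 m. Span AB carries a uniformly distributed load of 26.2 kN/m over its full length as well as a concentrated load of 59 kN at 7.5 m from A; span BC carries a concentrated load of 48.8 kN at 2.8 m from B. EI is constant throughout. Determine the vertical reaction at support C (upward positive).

R_C = -27.45 kN

Insert a hinge at B; M_B is the redundant, and each span becomes simply supported.
Rotations at B on the released spans (each span's end-slope, ×1/EI):
  span AB: UDL 26.2: wL³/(24EI) = 1092/EI
  span AB: point load 59 at a = 7.5: Pab(L + a)/(6LEI) = 322.7/EI
  span BC: point load 48.8 at a = 2.8: Pab(L + b)/(6LEI) = 95.65/EI
  relative rotation θ_0 = (1414 + 95.65)/EI = 1510/EI
A unit hogging moment at B produces rotation L₁/(3EI) + L₂/(3EI) = 5.2/EI.
Slope continuity at B: θ_0 = M_B·5.2/EI, so M_B = 1510/5.2 = 290.4 kN·m (hogging).
Span BC, ΣM about C: R_B^{BC}·5.6 = 136.6 + 290.4, so R_B^{BC} = 76.25 kN and R_C = 48.8 − 76.25 = -27.45 kN.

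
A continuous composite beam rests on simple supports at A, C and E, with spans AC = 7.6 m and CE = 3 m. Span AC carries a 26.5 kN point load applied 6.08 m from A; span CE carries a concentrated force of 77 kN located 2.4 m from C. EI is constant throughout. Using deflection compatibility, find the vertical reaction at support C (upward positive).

Release continuity at C by inserting a hinge; the redundant is the internal moment M_C. The primary structure is two simply-supported spans AC and CE.
Rotations at C on the released spans (each span's end-slope, ×1/EI):
  span AC: point load 26.5 at a = 6.08: Pab(L + a)/(6LEI) = 73.47/EI
  span CE: point load 77 at a = 2.4: Pab(L + b)/(6LEI) = 22.18/EI
  relative rotation θ_0 = (73.47 + 22.18)/EI = 95.65/EI
A unit hogging moment at C produces rotation L₁/(3EI) + L₂/(3EI) = 3.533/EI.
Compatibility: M_C·(L₁+L₂)/(3EI) = θ_0, giving M_C = 27.07 kN·m (hogging).
Span AC, ΣM about A with M_C applied at C: R_C^{AC}·7.6 = 161.1 + 27.07, so R_C^{AC} = 24.76 kN and R_A = 26.5 − 24.76 = 1.738 kN.
Span CE, ΣM about E: R_C^{CE}·3 = 46.2 + 27.07, so R_C^{CE} = 24.42 kN and R_E = 77 − 24.42 = 52.58 kN.
R_C = 24.76 + 24.42 = 49.19 kN.

R_C = 49.19 kN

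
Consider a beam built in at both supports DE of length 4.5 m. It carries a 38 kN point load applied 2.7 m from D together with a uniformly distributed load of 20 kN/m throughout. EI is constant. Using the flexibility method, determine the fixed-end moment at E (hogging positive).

M_E = 58.37 kN·m

Release both end moments; the primary structure is a simply-supported span DE with redundants M_D and M_E.
End rotations of the released simple span under the applied load (×1/EI):
  at D: point load 38 at a = 2.7: Pab(L + b)/(6LEI) = 43.09/EI
  at E: point load 38 at a = 2.7: Pab(L + a)/(6LEI) = 49.25/EI
  at D: UDL 20: wL³/(24EI) = 75.94/EI
  at E: UDL 20: wL³/(24EI) = 75.94/EI
  θ_D0 = 119/EI,  θ_E0 = 125.2/EI
Flexibility coefficients: a unit moment at one end gives L/(3EI) there and L/(6EI) at the far end, so f₁₁ = f₂₂ = 1.5/EI and f₁₂ = f₂₁ = 0.75/EI.
Compatibility — zero rotation at each built-in end:
  1.5 M_D + 0.75 M_E = 119
  0.75 M_D + 1.5 M_E = 125.2
Solving the pair gives M_D = 50.17 kN·m and M_E = 58.37 kN·m (hogging).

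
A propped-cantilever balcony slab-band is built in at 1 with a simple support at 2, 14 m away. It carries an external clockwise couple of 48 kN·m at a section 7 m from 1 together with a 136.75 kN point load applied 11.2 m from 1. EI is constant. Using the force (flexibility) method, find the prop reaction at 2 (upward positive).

Choose R_2 as the redundant. The primary structure is the cantilever fixed at 1.
Downward deflection at the released point 2 due to the loads:
  clockwise couple 48 at a = 7: M₀a(2L − a)/(2EI) = 3528/EI
  point load 136.75 at a = 11.2: Pa²(3L − a)/(6EI) = 88057/EI
  δ_0 = 91585/EI
Flexibility coefficient — unit upward force at 2: δ_{22} = L³/(3EI) = 914.7/EI.
Compatibility at 2: δ_0 − R_2·δ_{22} = 0, so R_2 = 91585/914.7 = 100.1 kN.

R_2 = 100.1 kN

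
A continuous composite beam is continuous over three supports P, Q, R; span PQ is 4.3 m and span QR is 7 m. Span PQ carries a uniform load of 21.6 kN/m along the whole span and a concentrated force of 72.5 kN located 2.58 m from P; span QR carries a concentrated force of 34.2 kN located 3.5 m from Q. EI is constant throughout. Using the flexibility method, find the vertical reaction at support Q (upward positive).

Take M_Q as the redundant. Released structure: two simple spans PQ and QR with a hinge at Q.
End slopes at the hinge Q, treating each span as simply supported:
  span PQ: UDL 21.6: wL³/(24EI) = 71.56/EI
  span PQ: point load 72.5 at a = 2.58: Pab(L + a)/(6LEI) = 85.79/EI
  span QR: point load 34.2 at a = 3.5: Pab(L + b)/(6LEI) = 104.7/EI
  relative rotation θ_0 = (157.3 + 104.7)/EI = 262.1/EI
A unit hogging moment at Q produces rotation L₁/(3EI) + L₂/(3EI) = 3.767/EI.
Slope continuity at Q: θ_0 = M_Q·3.767/EI, so M_Q = 262.1/3.767 = 69.58 kN·m (hogging).
Span PQ, ΣM about P with M_Q applied at Q: R_Q^{PQ}·4.3 = 386.7 + 69.58, so R_Q^{PQ} = 106.1 kN and R_P = 165.4 − 106.1 = 59.26 kN.
Span QR, ΣM about R: R_Q^{QR}·7 = 119.7 + 69.58, so R_Q^{QR} = 27.04 kN and R_R = 34.2 − 27.04 = 7.16 kN.
R_Q = 106.1 + 27.04 = 133.2 kN.

R_Q = 133.2 kN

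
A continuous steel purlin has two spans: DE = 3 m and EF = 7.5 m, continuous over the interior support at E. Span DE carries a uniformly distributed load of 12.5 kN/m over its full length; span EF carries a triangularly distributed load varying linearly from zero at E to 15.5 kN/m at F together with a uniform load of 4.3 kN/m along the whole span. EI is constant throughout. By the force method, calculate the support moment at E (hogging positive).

Insert a hinge at E; M_E is the redundant, and each span becomes simply supported.
Discontinuity in slope at E on the released structure — sum the simple-span end rotations:
  span DE: UDL 12.5: wL³/(24EI) = 14.06/EI
  span EF: triangular load, peak 15.5: 7w₀L³/(360EI) = 127.1/EI
  span EF: UDL 4.3: wL³/(24EI) = 75.59/EI
  relative rotation θ_0 = (14.06 + 202.7)/EI = 216.8/EI
A unit hogging moment at E produces rotation L₁/(3EI) + L₂/(3EI) = 3.5/EI.
Compatibility: M_E·(L₁+L₂)/(3EI) = θ_0, giving M_E = 61.94 kN·m (hogging).

M_E = 61.94 kN·m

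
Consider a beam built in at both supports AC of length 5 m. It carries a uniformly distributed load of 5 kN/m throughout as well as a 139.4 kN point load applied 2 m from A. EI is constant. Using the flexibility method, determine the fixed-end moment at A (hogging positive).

Release both end moments; the primary structure is a simply-supported span AC with redundants M_A and M_C.
Simple-span end rotations at A and C under the given loads:
  at A: UDL 5: wL³/(24EI) = 26.04/EI
  at C: UDL 5: wL³/(24EI) = 26.04/EI
  at A: point load 139.4 at a = 2: Pab(L + b)/(6LEI) = 223/EI
  at C: point load 139.4 at a = 2: Pab(L + a)/(6LEI) = 195.2/EI
  θ_A0 = 249.1/EI,  θ_C0 = 221.2/EI
Flexibility coefficients: a unit moment at one end gives L/(3EI) there and L/(6EI) at the far end, so f₁₁ = f₂₂ = 1.667/EI and f₁₂ = f₂₁ = 0.8333/EI.
Compatibility — zero rotation at each built-in end:
  1.667 M_A + 0.8333 M_C = 249.1
  0.8333 M_A + 1.667 M_C = 221.2
Solving the pair gives M_A = 110.8 kN·m and M_C = 77.33 kN·m (hogging).

M_A = 110.8 kN·m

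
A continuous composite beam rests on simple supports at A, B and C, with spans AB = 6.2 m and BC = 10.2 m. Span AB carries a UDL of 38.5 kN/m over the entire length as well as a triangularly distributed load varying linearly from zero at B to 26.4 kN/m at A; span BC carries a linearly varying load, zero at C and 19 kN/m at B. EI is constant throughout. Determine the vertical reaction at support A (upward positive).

R_A = 145.8 kN

Take M_B as the redundant. Released structure: two simple spans AB and BC with a hinge at B.
End slopes at the hinge B, treating each span as simply supported:
  span AB: UDL 38.5: wL³/(24EI) = 382.3/EI
  span AB: triangular load, peak 26.4: 7w₀L³/(360EI) = 122.3/EI
  span BC: triangular load, peak 19: w₀L³/(45EI) = 448.1/EI
  relative rotation θ_0 = (504.7 + 448.1)/EI = 952.7/EI
A unit hogging moment at B produces rotation L₁/(3EI) + L₂/(3EI) = 5.467/EI.
Slope continuity at B: θ_0 = M_B·5.467/EI, so M_B = 952.7/5.467 = 174.3 kN·m (hogging).
Span AB, ΣM about A with M_B applied at B: R_B^{AB}·6.2 = 909.1 + 174.3, so R_B^{AB} = 174.7 kN and R_A = 320.5 − 174.7 = 145.8 kN.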